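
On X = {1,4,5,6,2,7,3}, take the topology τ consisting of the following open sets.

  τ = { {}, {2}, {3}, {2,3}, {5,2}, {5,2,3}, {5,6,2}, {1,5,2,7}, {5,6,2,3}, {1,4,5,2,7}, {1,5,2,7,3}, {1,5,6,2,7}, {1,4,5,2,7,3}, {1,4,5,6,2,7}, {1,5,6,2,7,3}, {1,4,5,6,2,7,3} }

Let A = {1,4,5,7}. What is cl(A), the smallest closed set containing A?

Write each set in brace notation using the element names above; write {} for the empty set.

{1,4,5,6,7}

X∖A={6,2,3}, int(X∖A)={2,3}, hence cl(A)={1,4,5,6,7}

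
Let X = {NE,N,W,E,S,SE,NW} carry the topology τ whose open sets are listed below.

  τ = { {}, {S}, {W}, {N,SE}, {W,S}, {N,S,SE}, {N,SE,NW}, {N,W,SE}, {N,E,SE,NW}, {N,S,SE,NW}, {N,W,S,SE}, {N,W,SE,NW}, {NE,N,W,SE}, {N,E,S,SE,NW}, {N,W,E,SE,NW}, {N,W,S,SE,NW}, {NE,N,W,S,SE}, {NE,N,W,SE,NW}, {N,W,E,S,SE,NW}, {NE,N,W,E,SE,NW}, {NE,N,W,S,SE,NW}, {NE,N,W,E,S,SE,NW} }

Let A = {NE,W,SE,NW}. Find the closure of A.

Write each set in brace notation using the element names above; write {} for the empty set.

{NE,N,W,E,SE,NW}

complement {N,E,S}; its interior {S}; cl(A) = X∖{S} = {NE,N,W,E,SE,NW}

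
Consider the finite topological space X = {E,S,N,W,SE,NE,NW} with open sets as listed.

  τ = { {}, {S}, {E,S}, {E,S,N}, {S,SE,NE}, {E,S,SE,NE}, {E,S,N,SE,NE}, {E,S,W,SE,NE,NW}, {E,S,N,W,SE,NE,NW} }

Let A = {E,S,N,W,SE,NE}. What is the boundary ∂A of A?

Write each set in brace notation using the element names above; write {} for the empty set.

{W,NW}

open subsets of A: {}, {S}, {E,S}, {E,S,N}, {S,SE,NE}, {E,S,SE,NE}, {E,S,N,SE,NE}; so int(A) = {E,S,N,SE,NE}
closure: X∖int(X∖A) = X∖{} = {E,S,N,W,SE,NE,NW}
∂A = {E,S,N,W,SE,NE,NW} minus {E,S,N,SE,NE} = {W,NW}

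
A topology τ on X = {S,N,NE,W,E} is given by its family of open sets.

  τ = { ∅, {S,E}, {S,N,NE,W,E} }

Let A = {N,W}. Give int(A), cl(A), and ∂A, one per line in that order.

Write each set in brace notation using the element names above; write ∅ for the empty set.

opens ⊆ A: ∅; union → int = ∅
complement {S,NE,E}; its interior {S,E}; cl(A) = X∖{S,E} = {N,NE,W}
boundary = {N,NE,W} ∖ ∅ = {N,NE,W}

int(A) = ∅
cl(A)  = {N,NE,W}
∂A     = {N,NE,W}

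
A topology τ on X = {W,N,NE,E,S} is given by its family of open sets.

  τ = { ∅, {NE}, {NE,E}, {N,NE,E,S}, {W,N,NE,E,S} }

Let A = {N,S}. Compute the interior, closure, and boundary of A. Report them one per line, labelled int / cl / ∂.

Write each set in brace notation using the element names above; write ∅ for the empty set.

int(A) = ∅
cl(A)  = {W,N,S}
∂A     = {W,N,S}

open subsets of A: ∅; so int(A) = ∅
closure: X∖int(X∖A) = X∖{NE,E} = {W,N,S}
∂A = {W,N,S} minus ∅ = {W,N,S}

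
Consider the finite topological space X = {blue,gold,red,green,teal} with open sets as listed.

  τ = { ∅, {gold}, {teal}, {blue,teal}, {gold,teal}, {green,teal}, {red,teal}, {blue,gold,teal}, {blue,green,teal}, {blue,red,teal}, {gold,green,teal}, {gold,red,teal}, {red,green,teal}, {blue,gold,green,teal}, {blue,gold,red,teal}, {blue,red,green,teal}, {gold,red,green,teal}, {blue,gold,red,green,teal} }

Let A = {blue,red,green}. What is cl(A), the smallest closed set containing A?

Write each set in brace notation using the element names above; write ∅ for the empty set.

{blue,red,green}

cl via duality: int({gold,teal}) = {gold,teal}, so X∖{gold,teal} = {blue,red,green}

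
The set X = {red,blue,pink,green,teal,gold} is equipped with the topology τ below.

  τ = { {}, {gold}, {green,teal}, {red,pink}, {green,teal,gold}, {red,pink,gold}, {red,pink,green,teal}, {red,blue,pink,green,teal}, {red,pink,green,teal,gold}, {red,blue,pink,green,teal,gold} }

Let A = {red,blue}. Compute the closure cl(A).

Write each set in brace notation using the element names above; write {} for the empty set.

{red,blue,pink}

X∖A={pink,green,teal,gold}, int(X∖A)={green,teal,gold}, hence cl(A)={red,blue,pink}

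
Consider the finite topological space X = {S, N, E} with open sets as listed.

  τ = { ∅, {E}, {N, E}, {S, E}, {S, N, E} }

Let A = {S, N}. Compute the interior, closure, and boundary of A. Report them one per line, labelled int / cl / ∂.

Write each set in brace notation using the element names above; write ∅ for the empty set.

int(A) = ∅
cl(A)  = {S, N}
∂A     = {S, N}

U open, U⊆A: ∅. int(A) = ⋃ = ∅
X∖A={E}, int(X∖A)={E}, hence cl(A)={S, N}
∂A: remove int from cl → {S, N}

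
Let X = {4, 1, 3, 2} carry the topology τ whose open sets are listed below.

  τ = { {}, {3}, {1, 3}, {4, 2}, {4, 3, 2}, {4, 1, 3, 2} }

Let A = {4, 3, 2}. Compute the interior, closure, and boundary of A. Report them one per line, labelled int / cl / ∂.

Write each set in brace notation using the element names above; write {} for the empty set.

open subsets of A: {}, {3}, {4, 2}, {4, 3, 2}; so int(A) = {4, 3, 2}
closure: X∖int(X∖A) = X∖{} = {4, 1, 3, 2}
∂A = {4, 1, 3, 2} minus {4, 3, 2} = {1}

int(A) = {4, 3, 2}
cl(A)  = {4, 1, 3, 2}
∂A     = {1}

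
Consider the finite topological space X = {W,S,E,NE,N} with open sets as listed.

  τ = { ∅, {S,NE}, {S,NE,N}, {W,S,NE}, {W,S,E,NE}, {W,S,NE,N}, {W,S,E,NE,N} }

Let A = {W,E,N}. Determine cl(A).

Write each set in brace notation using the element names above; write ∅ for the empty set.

complement {S,NE}; its interior {S,NE}; cl(A) = X∖{S,NE} = {W,E,N}

{W,E,N}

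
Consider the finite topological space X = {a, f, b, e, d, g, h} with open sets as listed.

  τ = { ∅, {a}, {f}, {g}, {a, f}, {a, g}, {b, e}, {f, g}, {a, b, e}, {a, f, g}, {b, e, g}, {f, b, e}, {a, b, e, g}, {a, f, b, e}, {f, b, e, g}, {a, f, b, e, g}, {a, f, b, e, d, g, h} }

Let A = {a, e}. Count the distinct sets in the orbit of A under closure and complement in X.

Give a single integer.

10

X∖A={f, b, d, g, h}, int(X∖A)={f, g}, hence cl(A)={a, b, e, d, h}
Orbit (k=closure, c=complement):
  1. A     = {a, e}
  2. kA    = {a, b, e, d, h}
  3. cA    = {f, b, d, g, h}
  4. ckA   = {f, g}
  5. kcA   = {f, b, e, d, g, h}
  6. kckA  = {f, d, g, h}
  7. ckcA  = {a}
  8. ckckA = {a, b, e}
  9. kckcA = {a, d, h}
  10. ckckcA = {f, b, e, g}
(closed under both — stop)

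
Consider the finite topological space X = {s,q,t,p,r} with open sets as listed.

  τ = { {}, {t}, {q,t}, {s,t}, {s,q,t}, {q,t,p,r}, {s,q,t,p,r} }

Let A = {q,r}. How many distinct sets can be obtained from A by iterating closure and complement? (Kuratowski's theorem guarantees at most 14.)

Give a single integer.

X∖A={s,t,p}, int(X∖A)={s,t}, hence cl(A)={q,p,r}
Orbit (k=closure, c=complement):
  1. A     = {q,r}
  2. kA    = {q,p,r}
  3. cA    = {s,t,p}
  4. ckA   = {s,t}
  5. kcA   = {s,q,t,p,r}
  6. ckcA  = {}
(closed under both — stop)

6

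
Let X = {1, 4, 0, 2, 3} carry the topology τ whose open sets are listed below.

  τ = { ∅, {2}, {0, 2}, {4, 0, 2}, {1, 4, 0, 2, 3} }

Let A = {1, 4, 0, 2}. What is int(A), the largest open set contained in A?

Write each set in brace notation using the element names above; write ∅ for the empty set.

{4, 0, 2}

interior: largest open inside A is {4, 0, 2} (from ∅, {2}, {0, 2}, {4, 0, 2})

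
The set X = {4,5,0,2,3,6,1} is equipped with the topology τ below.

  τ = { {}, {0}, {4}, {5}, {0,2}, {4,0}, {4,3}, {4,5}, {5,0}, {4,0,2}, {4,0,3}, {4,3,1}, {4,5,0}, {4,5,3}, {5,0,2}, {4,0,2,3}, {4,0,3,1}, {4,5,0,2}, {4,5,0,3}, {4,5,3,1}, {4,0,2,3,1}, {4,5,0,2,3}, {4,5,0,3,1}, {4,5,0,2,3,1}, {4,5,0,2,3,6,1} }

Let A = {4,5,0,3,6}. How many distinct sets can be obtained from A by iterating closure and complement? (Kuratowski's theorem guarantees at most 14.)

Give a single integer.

6

X∖A={2,1}, int(X∖A)={}, hence cl(A)={4,5,0,2,3,6,1}
Orbit (k=closure, c=complement):
  1. A     = {4,5,0,3,6}
  2. kA    = {4,5,0,2,3,6,1}
  3. cA    = {2,1}
  4. ckA   = {}
  5. kcA   = {2,6,1}
  6. ckcA  = {4,5,0,3}
(closed under both — stop)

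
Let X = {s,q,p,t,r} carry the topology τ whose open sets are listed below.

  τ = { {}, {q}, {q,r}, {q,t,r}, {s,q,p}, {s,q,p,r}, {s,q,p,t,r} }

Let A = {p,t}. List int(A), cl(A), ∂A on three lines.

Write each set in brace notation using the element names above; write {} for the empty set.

opens ⊆ A: {}; union → int = {}
complement {s,q,r}; its interior {q,r}; cl(A) = X∖{q,r} = {s,p,t}
boundary = {s,p,t} ∖ {} = {s,p,t}

int(A) = {}
cl(A)  = {s,p,t}
∂A     = {s,p,t}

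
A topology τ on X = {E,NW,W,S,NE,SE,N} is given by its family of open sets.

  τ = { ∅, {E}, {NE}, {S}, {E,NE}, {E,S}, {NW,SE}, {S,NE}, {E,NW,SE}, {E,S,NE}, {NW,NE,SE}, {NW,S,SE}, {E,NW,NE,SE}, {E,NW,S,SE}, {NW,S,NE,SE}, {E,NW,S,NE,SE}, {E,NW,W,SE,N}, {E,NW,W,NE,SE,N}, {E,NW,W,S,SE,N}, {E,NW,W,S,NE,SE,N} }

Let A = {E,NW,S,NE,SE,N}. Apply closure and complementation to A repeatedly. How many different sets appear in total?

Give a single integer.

cl via duality: int({W}) = ∅, so X∖∅ = {E,NW,W,S,NE,SE,N}
Write k for closure, c for complement:
  1. A     = {E,NW,S,NE,SE,N}
  2. kA    = {E,NW,W,S,NE,SE,N}
  3. cA    = {W}
  4. ckA   = ∅
  5. kcA   = {W,N}
  6. ckcA  = {E,NW,S,NE,SE}
applying k or c yields no new set

6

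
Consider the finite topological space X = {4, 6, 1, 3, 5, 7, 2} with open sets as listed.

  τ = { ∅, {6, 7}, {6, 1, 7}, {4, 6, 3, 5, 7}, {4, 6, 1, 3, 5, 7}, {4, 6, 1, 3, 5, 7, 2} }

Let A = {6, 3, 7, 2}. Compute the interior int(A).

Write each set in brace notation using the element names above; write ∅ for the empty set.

{6, 7}

opens ⊆ A: ∅, {6, 7}; union → int = {6, 7}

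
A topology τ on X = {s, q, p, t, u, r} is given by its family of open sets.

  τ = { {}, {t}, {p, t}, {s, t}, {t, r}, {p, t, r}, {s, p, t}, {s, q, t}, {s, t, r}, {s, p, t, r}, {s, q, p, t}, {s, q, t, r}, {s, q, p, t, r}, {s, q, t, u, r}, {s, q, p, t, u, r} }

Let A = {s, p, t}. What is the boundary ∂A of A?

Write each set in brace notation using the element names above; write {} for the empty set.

open subsets of A: {}, {t}, {p, t}, {s, t}, {s, p, t}; so int(A) = {s, p, t}
closure: X∖int(X∖A) = X∖{} = {s, q, p, t, u, r}
∂A = {s, q, p, t, u, r} minus {s, p, t} = {q, u, r}

{q, u, r}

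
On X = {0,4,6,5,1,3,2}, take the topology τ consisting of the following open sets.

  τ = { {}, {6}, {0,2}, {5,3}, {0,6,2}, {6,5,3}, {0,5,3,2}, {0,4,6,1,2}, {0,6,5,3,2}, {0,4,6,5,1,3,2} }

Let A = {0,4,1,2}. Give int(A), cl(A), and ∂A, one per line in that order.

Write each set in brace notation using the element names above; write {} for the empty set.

int(A) = {0,2}
cl(A)  = {0,4,1,2}
∂A     = {4,1}

U open, U⊆A: {}, {0,2}. int(A) = ⋃ = {0,2}
X∖A={6,5,3}, int(X∖A)={6,5,3}, hence cl(A)={0,4,1,2}
∂A: remove int from cl → {4,1}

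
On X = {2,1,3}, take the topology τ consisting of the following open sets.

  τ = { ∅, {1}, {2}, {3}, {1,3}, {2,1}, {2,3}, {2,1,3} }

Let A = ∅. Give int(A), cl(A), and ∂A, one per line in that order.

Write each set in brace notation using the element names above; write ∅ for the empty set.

U open, U⊆A: ∅. int(A) = ⋃ = ∅
X∖A={2,1,3}, int(X∖A)={2,1,3}, hence cl(A)=∅
∂A: remove int from cl → ∅

int(A) = ∅
cl(A)  = ∅
∂A     = ∅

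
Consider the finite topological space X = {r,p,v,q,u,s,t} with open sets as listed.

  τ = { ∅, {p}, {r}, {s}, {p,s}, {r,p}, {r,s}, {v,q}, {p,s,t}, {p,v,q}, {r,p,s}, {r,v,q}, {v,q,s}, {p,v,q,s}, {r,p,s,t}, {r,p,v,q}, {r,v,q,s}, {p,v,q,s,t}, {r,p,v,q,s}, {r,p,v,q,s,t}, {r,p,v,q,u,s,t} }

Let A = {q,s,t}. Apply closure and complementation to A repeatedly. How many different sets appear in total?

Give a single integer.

complement {r,p,v,u}; its interior {r,p}; cl(A) = X∖{r,p} = {v,q,u,s,t}
With k = closure, c = complement:
  1. A     = {q,s,t}
  2. kA    = {v,q,u,s,t}
  3. cA    = {r,p,v,u}
  4. ckA   = {r,p}
  5. kcA   = {r,p,v,q,u,t}
  6. kckA  = {r,p,u,t}
  7. ckcA  = {s}
  8. ckckA = {v,q,s}
  9. kckcA = {u,s,t}
  10. ckckcA = {r,p,v,q}
k, c of each give nothing new

10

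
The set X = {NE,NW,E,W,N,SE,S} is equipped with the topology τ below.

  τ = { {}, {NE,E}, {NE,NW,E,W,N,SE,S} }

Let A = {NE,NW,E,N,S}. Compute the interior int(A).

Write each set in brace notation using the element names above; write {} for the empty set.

{NE,E}

opens ⊆ A: {}, {NE,E}; union → int = {NE,E}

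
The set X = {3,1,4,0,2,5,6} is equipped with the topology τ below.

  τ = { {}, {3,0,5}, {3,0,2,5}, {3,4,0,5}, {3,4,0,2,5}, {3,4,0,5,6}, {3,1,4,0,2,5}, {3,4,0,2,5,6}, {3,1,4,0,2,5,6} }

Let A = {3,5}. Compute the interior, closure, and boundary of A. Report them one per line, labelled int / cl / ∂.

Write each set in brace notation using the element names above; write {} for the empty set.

opens ⊆ A: {}; union → int = {}
complement {1,4,0,2,6}; its interior {}; cl(A) = X∖{} = {3,1,4,0,2,5,6}
boundary = {3,1,4,0,2,5,6} ∖ {} = {3,1,4,0,2,5,6}

int(A) = {}
cl(A)  = {3,1,4,0,2,5,6}
∂A     = {3,1,4,0,2,5,6}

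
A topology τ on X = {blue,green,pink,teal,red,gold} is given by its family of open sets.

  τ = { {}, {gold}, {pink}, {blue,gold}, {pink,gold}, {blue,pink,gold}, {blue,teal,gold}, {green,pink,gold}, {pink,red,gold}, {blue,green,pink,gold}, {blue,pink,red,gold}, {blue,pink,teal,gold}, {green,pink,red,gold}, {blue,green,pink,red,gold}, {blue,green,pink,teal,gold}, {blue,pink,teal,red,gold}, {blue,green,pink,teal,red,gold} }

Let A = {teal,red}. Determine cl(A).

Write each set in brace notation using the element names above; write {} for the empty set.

complement {blue,green,pink,gold}; its interior {blue,green,pink,gold}; cl(A) = X∖{blue,green,pink,gold} = {teal,red}

{teal,red}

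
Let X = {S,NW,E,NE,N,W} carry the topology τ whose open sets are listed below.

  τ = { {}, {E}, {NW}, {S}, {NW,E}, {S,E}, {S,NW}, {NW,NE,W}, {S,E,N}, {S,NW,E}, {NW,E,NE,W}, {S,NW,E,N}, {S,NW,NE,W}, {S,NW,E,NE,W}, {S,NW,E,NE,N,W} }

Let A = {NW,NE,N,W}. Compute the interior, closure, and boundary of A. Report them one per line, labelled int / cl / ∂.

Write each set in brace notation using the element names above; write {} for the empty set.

int(A) = {NW,NE,W}
cl(A)  = {NW,NE,N,W}
∂A     = {N}

U open, U⊆A: {}, {NW}, {NW,NE,W}. int(A) = ⋃ = {NW,NE,W}
X∖A={S,E}, int(X∖A)={S,E}, hence cl(A)={NW,NE,N,W}
∂A: remove int from cl → {N}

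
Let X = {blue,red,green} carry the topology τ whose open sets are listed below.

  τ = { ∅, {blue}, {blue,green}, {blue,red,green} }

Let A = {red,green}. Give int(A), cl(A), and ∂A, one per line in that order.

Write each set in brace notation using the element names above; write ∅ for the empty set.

int(A) = ∅
cl(A)  = {red,green}
∂A     = {red,green}

U open, U⊆A: ∅. int(A) = ⋃ = ∅
X∖A={blue}, int(X∖A)={blue}, hence cl(A)={red,green}
∂A: remove int from cl → {red,green}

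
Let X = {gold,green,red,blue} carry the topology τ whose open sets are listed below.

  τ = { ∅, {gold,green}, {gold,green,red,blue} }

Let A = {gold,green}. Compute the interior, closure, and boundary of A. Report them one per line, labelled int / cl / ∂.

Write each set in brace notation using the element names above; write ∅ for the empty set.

U open, U⊆A: ∅, {gold,green}. int(A) = ⋃ = {gold,green}
X∖A={red,blue}, int(X∖A)=∅, hence cl(A)={gold,green,red,blue}
∂A: remove int from cl → {red,blue}

int(A) = {gold,green}
cl(A)  = {gold,green,red,blue}
∂A     = {red,blue}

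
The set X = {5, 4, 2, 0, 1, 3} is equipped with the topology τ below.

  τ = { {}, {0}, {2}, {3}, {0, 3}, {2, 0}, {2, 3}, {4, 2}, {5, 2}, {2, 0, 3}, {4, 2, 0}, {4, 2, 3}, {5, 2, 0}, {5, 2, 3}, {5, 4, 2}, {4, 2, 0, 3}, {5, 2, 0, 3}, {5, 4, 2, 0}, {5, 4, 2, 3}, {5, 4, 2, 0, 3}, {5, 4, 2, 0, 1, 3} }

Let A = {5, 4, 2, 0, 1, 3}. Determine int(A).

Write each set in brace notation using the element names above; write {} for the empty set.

{5, 4, 2, 0, 1, 3}

U open, U⊆A: {}, {0}, {2}, {3}, {2, 3}, {5, 2}, {0, 3}, {4, 2}, {2, 0}, {5, 2, 3}, {4, 2, 0}, {2, 0, 3}, {4, 2, 3}, {5, 2, 0}, {5, 4, 2}, {5, 2, 0, 3}, {5, 4, 2, 3}, {4, 2, 0, 3}, {5, 4, 2, 0}, {5, 4, 2, 0, 3}, {5, 4, 2, 0, 1, 3}. int(A) = ⋃ = {5, 4, 2, 0, 1, 3}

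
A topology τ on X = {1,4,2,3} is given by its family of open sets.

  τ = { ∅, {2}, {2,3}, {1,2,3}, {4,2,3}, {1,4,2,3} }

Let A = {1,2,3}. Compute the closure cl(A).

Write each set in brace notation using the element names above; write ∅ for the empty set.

closure: X∖int(X∖A) = X∖∅ = {1,4,2,3}

{1,4,2,3}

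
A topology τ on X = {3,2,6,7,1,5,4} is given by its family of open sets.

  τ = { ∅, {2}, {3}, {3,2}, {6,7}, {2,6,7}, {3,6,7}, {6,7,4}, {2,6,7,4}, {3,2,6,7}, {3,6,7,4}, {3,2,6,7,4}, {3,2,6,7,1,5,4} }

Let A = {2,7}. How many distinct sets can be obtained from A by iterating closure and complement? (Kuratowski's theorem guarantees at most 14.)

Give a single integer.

10

cl via duality: int({3,6,1,5,4}) = {3}, so X∖{3} = {2,6,7,1,5,4}
Write k for closure, c for complement:
  1. A     = {2,7}
  2. kA    = {2,6,7,1,5,4}
  3. cA    = {3,6,1,5,4}
  4. ckA   = {3}
  5. kcA   = {3,6,7,1,5,4}
  6. kckA  = {3,1,5}
  7. ckcA  = {2}
  8. ckckA = {2,6,7,4}
  9. kckcA = {2,1,5}
  10. ckckcA = {3,6,7,4}
applying k or c yields no new set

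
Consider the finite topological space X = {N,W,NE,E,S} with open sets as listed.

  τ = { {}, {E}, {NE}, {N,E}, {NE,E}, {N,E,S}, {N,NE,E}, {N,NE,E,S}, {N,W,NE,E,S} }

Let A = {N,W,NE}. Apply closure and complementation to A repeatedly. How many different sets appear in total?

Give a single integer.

X∖A={E,S}, int(X∖A)={E}, hence cl(A)={N,W,NE,S}
Orbit (k=closure, c=complement):
  1. A     = {N,W,NE}
  2. kA    = {N,W,NE,S}
  3. cA    = {E,S}
  4. ckA   = {E}
  5. kcA   = {N,W,E,S}
  6. ckcA  = {NE}
  7. kckcA = {W,NE}
  8. ckckcA = {N,E,S}
(closed under both — stop)

8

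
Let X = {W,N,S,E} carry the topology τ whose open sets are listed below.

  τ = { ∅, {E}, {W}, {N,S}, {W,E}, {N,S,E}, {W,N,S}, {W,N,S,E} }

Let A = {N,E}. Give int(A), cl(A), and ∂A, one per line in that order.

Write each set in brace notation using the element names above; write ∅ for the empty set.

int(A) = {E}
cl(A)  = {N,S,E}
∂A     = {N,S}

U open, U⊆A: ∅, {E}. int(A) = ⋃ = {E}
X∖A={W,S}, int(X∖A)={W}, hence cl(A)={N,S,E}
∂A: remove int from cl → {N,S}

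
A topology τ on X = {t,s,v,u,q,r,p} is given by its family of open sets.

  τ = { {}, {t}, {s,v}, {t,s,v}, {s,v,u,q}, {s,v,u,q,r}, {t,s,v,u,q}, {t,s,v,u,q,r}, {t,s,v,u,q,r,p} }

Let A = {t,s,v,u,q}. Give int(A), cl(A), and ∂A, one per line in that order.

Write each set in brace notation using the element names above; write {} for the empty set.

int(A) = {t,s,v,u,q}
cl(A)  = {t,s,v,u,q,r,p}
∂A     = {r,p}

open subsets of A: {}, {t}, {s,v}, {t,s,v}, {s,v,u,q}, {t,s,v,u,q}; so int(A) = {t,s,v,u,q}
closure: X∖int(X∖A) = X∖{} = {t,s,v,u,q,r,p}
∂A = {t,s,v,u,q,r,p} minus {t,s,v,u,q} = {r,p}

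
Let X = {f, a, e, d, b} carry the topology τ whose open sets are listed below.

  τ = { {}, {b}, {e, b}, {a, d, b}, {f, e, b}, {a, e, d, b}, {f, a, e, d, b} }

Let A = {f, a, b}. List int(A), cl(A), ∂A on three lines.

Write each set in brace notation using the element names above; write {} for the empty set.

int(A) = {b}
cl(A)  = {f, a, e, d, b}
∂A     = {f, a, e, d}

interior: largest open inside A is {b} (from {}, {b})
cl via duality: int({e, d}) = {}, so X∖{} = {f, a, e, d, b}
cl∖int = {f, a, e, d}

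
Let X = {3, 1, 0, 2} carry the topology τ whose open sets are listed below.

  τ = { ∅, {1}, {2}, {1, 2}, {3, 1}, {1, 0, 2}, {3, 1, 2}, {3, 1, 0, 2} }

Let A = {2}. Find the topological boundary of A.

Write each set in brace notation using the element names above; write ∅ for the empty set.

{0}

open subsets of A: ∅, {2}; so int(A) = {2}
closure: X∖int(X∖A) = X∖{3, 1} = {0, 2}
∂A = {0, 2} minus {2} = {0}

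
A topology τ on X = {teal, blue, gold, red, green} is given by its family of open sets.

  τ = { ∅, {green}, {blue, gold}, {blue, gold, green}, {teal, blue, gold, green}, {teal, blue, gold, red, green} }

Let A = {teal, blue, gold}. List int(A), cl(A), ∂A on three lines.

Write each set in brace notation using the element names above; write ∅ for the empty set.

opens ⊆ A: ∅, {blue, gold}; union → int = {blue, gold}
complement {red, green}; its interior {green}; cl(A) = X∖{green} = {teal, blue, gold, red}
boundary = {teal, blue, gold, red} ∖ {blue, gold} = {teal, red}

int(A) = {blue, gold}
cl(A)  = {teal, blue, gold, red}
∂A     = {teal, red}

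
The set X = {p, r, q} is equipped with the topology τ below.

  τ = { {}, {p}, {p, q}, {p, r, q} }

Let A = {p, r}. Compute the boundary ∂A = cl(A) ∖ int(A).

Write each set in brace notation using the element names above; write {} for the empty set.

{r, q}

open subsets of A: {}, {p}; so int(A) = {p}
closure: X∖int(X∖A) = X∖{} = {p, r, q}
∂A = {p, r, q} minus {p} = {r, q}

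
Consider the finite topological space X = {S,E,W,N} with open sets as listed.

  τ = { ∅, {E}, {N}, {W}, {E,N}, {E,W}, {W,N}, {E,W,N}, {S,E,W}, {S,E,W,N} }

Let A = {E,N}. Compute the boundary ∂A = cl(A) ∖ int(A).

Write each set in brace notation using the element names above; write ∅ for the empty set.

{S}

opens ⊆ A: ∅, {N}, {E}, {E,N}; union → int = {E,N}
complement {S,W}; its interior {W}; cl(A) = X∖{W} = {S,E,N}
boundary = {S,E,N} ∖ {E,N} = {S}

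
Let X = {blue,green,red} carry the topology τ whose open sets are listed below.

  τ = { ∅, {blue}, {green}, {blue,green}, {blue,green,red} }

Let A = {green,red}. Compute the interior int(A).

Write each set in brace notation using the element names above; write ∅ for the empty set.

opens ⊆ A: ∅, {green}; union → int = {green}

{green}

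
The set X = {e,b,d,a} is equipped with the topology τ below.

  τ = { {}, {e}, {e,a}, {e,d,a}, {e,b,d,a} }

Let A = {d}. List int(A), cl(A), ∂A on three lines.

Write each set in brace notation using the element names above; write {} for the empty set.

int(A) = {}
cl(A)  = {b,d}
∂A     = {b,d}

open subsets of A: {}; so int(A) = {}
closure: X∖int(X∖A) = X∖{e,a} = {b,d}
∂A = {b,d} minus {} = {b,d}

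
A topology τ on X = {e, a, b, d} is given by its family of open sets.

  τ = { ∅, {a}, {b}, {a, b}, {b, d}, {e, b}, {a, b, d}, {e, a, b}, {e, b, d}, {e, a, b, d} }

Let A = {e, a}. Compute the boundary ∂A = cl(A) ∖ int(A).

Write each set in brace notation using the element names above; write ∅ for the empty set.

U open, U⊆A: ∅, {a}. int(A) = ⋃ = {a}
X∖A={b, d}, int(X∖A)={b, d}, hence cl(A)={e, a}
∂A: remove int from cl → {e}

{e}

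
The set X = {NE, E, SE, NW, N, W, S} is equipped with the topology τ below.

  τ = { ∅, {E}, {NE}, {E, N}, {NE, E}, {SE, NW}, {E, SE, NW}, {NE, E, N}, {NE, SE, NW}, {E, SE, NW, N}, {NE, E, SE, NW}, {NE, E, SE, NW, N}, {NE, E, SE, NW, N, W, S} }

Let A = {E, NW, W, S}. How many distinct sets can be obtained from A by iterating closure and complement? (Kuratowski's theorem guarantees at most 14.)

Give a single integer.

complement {NE, SE, N}; its interior {NE}; cl(A) = X∖{NE} = {E, SE, NW, N, W, S}
With k = closure, c = complement:
  1. A     = {E, NW, W, S}
  2. kA    = {E, SE, NW, N, W, S}
  3. cA    = {NE, SE, N}
  4. ckA   = {NE}
  5. kcA   = {NE, SE, NW, N, W, S}
  6. kckA  = {NE, W, S}
  7. ckcA  = {E}
  8. ckckA = {E, SE, NW, N}
  9. kckcA = {E, N, W, S}
  10. ckckcA = {NE, SE, NW}
  11. kckckcA = {NE, SE, NW, W, S}
  12. ckckckcA = {E, N}
k, c of each give nothing new

12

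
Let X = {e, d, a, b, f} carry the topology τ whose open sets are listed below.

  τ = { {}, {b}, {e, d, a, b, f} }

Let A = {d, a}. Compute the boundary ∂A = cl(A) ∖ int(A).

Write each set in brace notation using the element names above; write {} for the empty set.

{e, d, a, f}

U open, U⊆A: {}. int(A) = ⋃ = {}
X∖A={e, b, f}, int(X∖A)={b}, hence cl(A)={e, d, a, f}
∂A: remove int from cl → {e, d, a, f}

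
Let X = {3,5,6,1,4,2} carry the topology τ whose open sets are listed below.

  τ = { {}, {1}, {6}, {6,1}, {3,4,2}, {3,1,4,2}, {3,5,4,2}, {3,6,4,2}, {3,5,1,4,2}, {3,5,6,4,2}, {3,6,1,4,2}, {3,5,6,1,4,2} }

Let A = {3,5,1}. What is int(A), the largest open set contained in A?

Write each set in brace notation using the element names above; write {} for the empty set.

open subsets of A: {}, {1}; so int(A) = {1}

{1}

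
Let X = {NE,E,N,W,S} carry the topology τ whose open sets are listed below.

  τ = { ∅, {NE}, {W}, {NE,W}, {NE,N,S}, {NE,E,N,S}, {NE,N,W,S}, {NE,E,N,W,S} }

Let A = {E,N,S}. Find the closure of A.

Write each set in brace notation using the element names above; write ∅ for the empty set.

{E,N,S}

closure: X∖int(X∖A) = X∖{NE,W} = {E,N,S}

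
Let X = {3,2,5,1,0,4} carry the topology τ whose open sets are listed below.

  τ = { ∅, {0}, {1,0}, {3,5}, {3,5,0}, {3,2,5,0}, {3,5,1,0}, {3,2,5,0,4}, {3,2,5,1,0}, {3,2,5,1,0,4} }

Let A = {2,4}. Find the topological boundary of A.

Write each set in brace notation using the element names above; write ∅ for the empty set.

{2,4}

open subsets of A: ∅; so int(A) = ∅
closure: X∖int(X∖A) = X∖{3,5,1,0} = {2,4}
∂A = {2,4} minus ∅ = {2,4}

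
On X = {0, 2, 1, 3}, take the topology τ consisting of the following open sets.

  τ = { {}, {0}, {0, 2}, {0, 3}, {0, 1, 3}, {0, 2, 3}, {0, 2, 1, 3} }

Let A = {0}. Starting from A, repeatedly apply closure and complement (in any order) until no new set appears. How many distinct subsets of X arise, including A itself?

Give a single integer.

4

closure: X∖int(X∖A) = X∖{} = {0, 2, 1, 3}
Let k=closure and c=complement:
  1. A     = {0}
  2. kA    = {0, 2, 1, 3}
  3. cA    = {2, 1, 3}
  4. ckA   = {}
— saturated at 4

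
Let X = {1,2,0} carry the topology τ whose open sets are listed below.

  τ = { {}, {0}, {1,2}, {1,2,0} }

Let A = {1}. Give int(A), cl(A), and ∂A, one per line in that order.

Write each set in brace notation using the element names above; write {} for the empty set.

int(A) = {}
cl(A)  = {1,2}
∂A     = {1,2}

opens ⊆ A: {}; union → int = {}
complement {2,0}; its interior {0}; cl(A) = X∖{0} = {1,2}
boundary = {1,2} ∖ {} = {1,2}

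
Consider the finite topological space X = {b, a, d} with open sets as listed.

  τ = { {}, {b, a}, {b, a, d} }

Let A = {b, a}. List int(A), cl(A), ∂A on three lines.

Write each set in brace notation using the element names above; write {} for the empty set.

opens ⊆ A: {}, {b, a}; union → int = {b, a}
complement {d}; its interior {}; cl(A) = X∖{} = {b, a, d}
boundary = {b, a, d} ∖ {b, a} = {d}

int(A) = {b, a}
cl(A)  = {b, a, d}
∂A     = {d}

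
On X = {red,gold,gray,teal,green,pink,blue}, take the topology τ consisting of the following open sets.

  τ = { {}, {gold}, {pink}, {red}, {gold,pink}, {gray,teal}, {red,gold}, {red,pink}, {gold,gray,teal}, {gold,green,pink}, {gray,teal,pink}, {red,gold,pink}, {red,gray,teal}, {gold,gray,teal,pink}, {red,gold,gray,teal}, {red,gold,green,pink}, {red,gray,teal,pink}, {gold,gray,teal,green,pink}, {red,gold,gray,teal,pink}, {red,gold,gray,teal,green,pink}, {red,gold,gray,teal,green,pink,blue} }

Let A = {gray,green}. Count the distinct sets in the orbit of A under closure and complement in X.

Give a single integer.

complement {red,gold,teal,pink,blue}; its interior {red,gold,pink}; cl(A) = X∖{red,gold,pink} = {gray,teal,green,blue}
With k = closure, c = complement:
  1. A     = {gray,green}
  2. kA    = {gray,teal,green,blue}
  3. cA    = {red,gold,teal,pink,blue}
  4. ckA   = {red,gold,pink}
  5. kcA   = {red,gold,gray,teal,green,pink,blue}
  6. kckA  = {red,gold,green,pink,blue}
  7. ckcA  = {}
  8. ckckA = {gray,teal}
  9. kckckA = {gray,teal,blue}
  10. ckckckA = {red,gold,green,pink}
k, c of each give nothing new

10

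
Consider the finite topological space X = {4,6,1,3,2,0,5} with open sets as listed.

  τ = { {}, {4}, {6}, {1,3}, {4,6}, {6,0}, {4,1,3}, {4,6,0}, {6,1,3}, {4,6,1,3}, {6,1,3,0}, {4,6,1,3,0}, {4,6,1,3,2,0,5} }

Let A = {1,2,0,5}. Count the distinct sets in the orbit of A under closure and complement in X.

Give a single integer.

10

closure: X∖int(X∖A) = X∖{4,6} = {1,3,2,0,5}
Let k=closure and c=complement:
  1. A     = {1,2,0,5}
  2. kA    = {1,3,2,0,5}
  3. cA    = {4,6,3}
  4. ckA   = {4,6}
  5. kcA   = {4,6,1,3,2,0,5}
  6. kckA  = {4,6,2,0,5}
  7. ckcA  = {}
  8. ckckA = {1,3}
  9. kckckA = {1,3,2,5}
  10. ckckckA = {4,6,0}
— saturated at 10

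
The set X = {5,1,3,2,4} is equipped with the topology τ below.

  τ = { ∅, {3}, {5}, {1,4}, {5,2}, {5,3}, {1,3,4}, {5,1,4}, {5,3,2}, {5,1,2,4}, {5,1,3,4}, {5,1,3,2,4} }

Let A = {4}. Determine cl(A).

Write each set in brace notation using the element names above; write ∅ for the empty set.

{1,4}

closure: X∖int(X∖A) = X∖{5,3,2} = {1,4}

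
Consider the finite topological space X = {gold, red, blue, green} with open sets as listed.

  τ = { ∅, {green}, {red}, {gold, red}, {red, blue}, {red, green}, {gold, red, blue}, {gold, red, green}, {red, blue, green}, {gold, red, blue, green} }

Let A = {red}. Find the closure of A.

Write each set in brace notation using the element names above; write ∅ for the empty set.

{gold, red, blue}

cl via duality: int({gold, blue, green}) = {green}, so X∖{green} = {gold, red, blue}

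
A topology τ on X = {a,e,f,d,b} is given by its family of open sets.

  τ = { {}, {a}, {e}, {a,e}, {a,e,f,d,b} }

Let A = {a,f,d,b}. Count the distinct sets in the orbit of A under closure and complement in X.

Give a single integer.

cl via duality: int({e}) = {e}, so X∖{e} = {a,f,d,b}
Write k for closure, c for complement:
  1. A     = {a,f,d,b}
  2. cA    = {e}
  3. kcA   = {e,f,d,b}
  4. ckcA  = {a}
applying k or c yields no new set

4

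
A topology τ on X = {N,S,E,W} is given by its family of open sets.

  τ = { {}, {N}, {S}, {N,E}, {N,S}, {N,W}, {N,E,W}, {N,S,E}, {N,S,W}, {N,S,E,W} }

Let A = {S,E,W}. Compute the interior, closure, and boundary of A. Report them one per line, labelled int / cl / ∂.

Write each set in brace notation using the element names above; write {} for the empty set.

int(A) = {S}
cl(A)  = {S,E,W}
∂A     = {E,W}

U open, U⊆A: {}, {S}. int(A) = ⋃ = {S}
X∖A={N}, int(X∖A)={N}, hence cl(A)={S,E,W}
∂A: remove int from cl → {E,W}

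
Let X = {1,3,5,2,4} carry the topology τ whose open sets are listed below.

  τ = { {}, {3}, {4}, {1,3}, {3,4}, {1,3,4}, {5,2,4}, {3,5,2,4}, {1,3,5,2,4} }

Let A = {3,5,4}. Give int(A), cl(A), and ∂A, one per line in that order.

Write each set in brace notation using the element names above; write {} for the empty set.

int(A) = {3,4}
cl(A)  = {1,3,5,2,4}
∂A     = {1,5,2}

interior: largest open inside A is {3,4} (from {}, {4}, {3}, {3,4})
cl via duality: int({1,2}) = {}, so X∖{} = {1,3,5,2,4}
cl∖int = {1,5,2}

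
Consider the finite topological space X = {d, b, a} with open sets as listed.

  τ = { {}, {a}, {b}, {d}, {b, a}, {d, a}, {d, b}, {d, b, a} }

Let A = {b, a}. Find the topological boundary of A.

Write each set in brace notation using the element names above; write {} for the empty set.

{}

U open, U⊆A: {}, {b}, {a}, {b, a}. int(A) = ⋃ = {b, a}
X∖A={d}, int(X∖A)={d}, hence cl(A)={b, a}
∂A: remove int from cl → {}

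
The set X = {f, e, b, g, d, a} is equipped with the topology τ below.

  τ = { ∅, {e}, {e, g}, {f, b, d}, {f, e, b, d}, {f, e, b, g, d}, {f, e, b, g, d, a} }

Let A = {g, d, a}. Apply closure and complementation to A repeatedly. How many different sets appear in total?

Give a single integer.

X∖A={f, e, b}, int(X∖A)={e}, hence cl(A)={f, b, g, d, a}
Orbit (k=closure, c=complement):
  1. A     = {g, d, a}
  2. kA    = {f, b, g, d, a}
  3. cA    = {f, e, b}
  4. ckA   = {e}
  5. kcA   = {f, e, b, g, d, a}
  6. kckA  = {e, g, a}
  7. ckcA  = ∅
  8. ckckA = {f, b, d}
  9. kckckA = {f, b, d, a}
  10. ckckckA = {e, g}
(closed under both — stop)

10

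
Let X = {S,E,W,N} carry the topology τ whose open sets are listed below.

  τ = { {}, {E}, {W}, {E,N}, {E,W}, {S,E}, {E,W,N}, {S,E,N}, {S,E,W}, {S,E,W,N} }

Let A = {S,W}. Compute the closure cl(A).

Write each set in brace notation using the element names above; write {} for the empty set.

closure: X∖int(X∖A) = X∖{E,N} = {S,W}

{S,W}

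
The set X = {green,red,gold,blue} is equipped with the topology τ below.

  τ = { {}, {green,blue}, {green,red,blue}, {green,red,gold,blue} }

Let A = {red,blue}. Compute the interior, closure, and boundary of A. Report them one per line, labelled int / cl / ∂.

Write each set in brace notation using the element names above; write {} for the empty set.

int(A) = {}
cl(A)  = {green,red,gold,blue}
∂A     = {green,red,gold,blue}

U open, U⊆A: {}. int(A) = ⋃ = {}
X∖A={green,gold}, int(X∖A)={}, hence cl(A)={green,red,gold,blue}
∂A: remove int from cl → {green,red,gold,blue}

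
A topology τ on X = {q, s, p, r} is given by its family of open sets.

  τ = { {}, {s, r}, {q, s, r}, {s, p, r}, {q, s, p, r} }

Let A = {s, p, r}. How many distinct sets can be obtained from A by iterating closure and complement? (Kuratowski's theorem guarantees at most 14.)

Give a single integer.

cl via duality: int({q}) = {}, so X∖{} = {q, s, p, r}
Write k for closure, c for complement:
  1. A     = {s, p, r}
  2. kA    = {q, s, p, r}
  3. cA    = {q}
  4. ckA   = {}
applying k or c yields no new set

4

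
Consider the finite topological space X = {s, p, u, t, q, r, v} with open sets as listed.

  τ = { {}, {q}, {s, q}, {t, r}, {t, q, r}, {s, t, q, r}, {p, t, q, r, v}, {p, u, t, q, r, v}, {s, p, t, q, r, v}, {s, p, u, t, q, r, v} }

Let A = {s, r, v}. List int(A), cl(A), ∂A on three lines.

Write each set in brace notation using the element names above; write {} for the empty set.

int(A) = {}
cl(A)  = {s, p, u, t, r, v}
∂A     = {s, p, u, t, r, v}

open subsets of A: {}; so int(A) = {}
closure: X∖int(X∖A) = X∖{q} = {s, p, u, t, r, v}
∂A = {s, p, u, t, r, v} minus {} = {s, p, u, t, r, v}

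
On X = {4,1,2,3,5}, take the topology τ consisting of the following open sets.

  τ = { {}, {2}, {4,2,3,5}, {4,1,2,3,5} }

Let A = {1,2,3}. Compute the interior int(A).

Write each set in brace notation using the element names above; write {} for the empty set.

opens ⊆ A: {}, {2}; union → int = {2}

{2}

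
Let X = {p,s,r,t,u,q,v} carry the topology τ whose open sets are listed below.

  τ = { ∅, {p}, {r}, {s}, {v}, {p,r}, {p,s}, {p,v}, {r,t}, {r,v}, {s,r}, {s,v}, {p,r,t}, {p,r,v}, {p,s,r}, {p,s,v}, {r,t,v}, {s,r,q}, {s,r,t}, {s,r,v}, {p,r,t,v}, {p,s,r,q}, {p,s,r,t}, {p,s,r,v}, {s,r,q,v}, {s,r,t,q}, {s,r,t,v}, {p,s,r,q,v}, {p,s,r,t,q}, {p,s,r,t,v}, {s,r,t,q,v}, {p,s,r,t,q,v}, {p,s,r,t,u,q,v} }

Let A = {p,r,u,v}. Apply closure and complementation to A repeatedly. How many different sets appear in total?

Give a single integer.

cl via duality: int({s,t,q}) = {s}, so X∖{s} = {p,r,t,u,q,v}
Write k for closure, c for complement:
  1. A     = {p,r,u,v}
  2. kA    = {p,r,t,u,q,v}
  3. cA    = {s,t,q}
  4. ckA   = {s}
  5. kcA   = {s,t,u,q}
  6. kckA  = {s,u,q}
  7. ckcA  = {p,r,v}
  8. ckckA = {p,r,t,v}
applying k or c yields no new set

8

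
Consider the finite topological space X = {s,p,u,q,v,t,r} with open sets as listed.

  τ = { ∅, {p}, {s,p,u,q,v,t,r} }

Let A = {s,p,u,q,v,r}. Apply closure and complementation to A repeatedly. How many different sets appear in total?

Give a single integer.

6

complement {t}; its interior ∅; cl(A) = X∖∅ = {s,p,u,q,v,t,r}
With k = closure, c = complement:
  1. A     = {s,p,u,q,v,r}
  2. kA    = {s,p,u,q,v,t,r}
  3. cA    = {t}
  4. ckA   = ∅
  5. kcA   = {s,u,q,v,t,r}
  6. ckcA  = {p}
k, c of each give nothing new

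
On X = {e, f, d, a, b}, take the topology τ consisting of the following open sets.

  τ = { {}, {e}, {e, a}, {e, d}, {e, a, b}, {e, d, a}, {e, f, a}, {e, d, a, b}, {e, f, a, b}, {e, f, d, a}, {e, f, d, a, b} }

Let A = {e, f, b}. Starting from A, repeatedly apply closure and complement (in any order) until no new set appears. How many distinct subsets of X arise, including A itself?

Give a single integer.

closure: X∖int(X∖A) = X∖{} = {e, f, d, a, b}
Let k=closure and c=complement:
  1. A     = {e, f, b}
  2. kA    = {e, f, d, a, b}
  3. cA    = {d, a}
  4. ckA   = {}
  5. kcA   = {f, d, a, b}
  6. ckcA  = {e}
— saturated at 6

6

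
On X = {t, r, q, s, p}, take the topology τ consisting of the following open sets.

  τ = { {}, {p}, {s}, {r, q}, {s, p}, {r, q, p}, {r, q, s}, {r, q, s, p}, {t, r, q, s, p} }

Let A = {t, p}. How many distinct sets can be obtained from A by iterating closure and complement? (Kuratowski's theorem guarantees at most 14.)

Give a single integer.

X∖A={r, q, s}, int(X∖A)={r, q, s}, hence cl(A)={t, p}
Orbit (k=closure, c=complement):
  1. A     = {t, p}
  2. cA    = {r, q, s}
  3. kcA   = {t, r, q, s}
  4. ckcA  = {p}
(closed under both — stop)

4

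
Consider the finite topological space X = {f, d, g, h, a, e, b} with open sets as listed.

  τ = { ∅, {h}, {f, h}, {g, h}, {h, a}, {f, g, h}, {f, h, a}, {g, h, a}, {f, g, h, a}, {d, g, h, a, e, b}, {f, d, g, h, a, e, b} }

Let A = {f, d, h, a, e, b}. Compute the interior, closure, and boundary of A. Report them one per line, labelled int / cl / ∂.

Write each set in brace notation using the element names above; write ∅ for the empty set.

int(A) = {f, h, a}
cl(A)  = {f, d, g, h, a, e, b}
∂A     = {d, g, e, b}

U open, U⊆A: ∅, {h}, {h, a}, {f, h}, {f, h, a}. int(A) = ⋃ = {f, h, a}
X∖A={g}, int(X∖A)=∅, hence cl(A)={f, d, g, h, a, e, b}
∂A: remove int from cl → {d, g, e, b}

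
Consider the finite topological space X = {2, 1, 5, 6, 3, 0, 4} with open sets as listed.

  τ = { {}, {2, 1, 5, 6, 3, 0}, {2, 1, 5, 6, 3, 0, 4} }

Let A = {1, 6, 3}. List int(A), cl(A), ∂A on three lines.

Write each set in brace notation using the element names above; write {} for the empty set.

interior: largest open inside A is {} (from {})
cl via duality: int({2, 5, 0, 4}) = {}, so X∖{} = {2, 1, 5, 6, 3, 0, 4}
cl∖int = {2, 1, 5, 6, 3, 0, 4}

int(A) = {}
cl(A)  = {2, 1, 5, 6, 3, 0, 4}
∂A     = {2, 1, 5, 6, 3, 0, 4}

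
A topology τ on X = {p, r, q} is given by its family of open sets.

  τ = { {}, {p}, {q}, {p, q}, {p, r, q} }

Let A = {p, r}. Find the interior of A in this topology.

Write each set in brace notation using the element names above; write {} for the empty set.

interior: largest open inside A is {p} (from {}, {p})

{p}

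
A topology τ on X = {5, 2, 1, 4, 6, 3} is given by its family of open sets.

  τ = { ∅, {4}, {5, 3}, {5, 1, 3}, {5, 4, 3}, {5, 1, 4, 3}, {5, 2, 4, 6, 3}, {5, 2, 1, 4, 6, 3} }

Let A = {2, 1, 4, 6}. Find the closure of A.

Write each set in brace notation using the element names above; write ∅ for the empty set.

complement {5, 3}; its interior {5, 3}; cl(A) = X∖{5, 3} = {2, 1, 4, 6}

{2, 1, 4, 6}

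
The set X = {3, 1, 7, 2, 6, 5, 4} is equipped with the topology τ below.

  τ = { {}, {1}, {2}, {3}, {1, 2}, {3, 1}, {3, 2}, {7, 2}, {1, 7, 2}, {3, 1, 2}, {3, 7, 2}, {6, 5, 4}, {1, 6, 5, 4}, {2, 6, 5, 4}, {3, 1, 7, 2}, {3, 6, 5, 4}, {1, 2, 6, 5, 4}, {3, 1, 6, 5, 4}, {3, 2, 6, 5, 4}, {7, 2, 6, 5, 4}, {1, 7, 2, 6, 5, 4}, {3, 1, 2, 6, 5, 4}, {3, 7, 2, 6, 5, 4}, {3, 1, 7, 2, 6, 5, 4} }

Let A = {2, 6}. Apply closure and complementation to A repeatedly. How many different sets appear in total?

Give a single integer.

8

complement {3, 1, 7, 5, 4}; its interior {3, 1}; cl(A) = X∖{3, 1} = {7, 2, 6, 5, 4}
With k = closure, c = complement:
  1. A     = {2, 6}
  2. kA    = {7, 2, 6, 5, 4}
  3. cA    = {3, 1, 7, 5, 4}
  4. ckA   = {3, 1}
  5. kcA   = {3, 1, 7, 6, 5, 4}
  6. ckcA  = {2}
  7. kckcA = {7, 2}
  8. ckckcA = {3, 1, 6, 5, 4}
k, c of each give nothing new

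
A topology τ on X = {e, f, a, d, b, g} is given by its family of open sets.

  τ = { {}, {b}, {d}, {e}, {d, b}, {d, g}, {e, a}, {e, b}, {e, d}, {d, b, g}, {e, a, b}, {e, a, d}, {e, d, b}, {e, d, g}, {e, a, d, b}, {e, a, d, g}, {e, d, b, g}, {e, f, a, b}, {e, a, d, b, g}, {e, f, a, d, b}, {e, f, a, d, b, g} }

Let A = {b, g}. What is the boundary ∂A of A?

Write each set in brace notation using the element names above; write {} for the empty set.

{f, g}

interior: largest open inside A is {b} (from {}, {b})
cl via duality: int({e, f, a, d}) = {e, a, d}, so X∖{e, a, d} = {f, b, g}
cl∖int = {f, g}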